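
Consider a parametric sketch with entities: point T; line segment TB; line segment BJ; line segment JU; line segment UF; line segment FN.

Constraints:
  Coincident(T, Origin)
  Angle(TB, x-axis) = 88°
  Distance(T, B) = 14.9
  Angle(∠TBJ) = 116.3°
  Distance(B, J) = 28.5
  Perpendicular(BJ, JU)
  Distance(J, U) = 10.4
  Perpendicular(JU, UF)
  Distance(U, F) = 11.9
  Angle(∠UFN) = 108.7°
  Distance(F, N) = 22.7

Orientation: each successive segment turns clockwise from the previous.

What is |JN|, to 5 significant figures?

22.159

T is at the origin; TB runs at 88.0° with length 14.9, so B = (0.52000, 14.891). ∠TBJ = 116.3° gives BJ at 24.300° from the x-axis; with |BJ| = 28.5, J = (26.495, 26.619). The perpendicularity gives JU at right angles to BJ, so JU runs at -65.700°; with |JU| = 10.4, U = (30.775, 17.140). The perpendicularity gives UF at right angles to JU, so UF runs at -155.70°; with |UF| = 11.9, F = (19.929, 12.243). ∠UFN = 108.7° gives FN at 133.00° from the x-axis; with |FN| = 22.7, N = (4.4477, 28.845). Then |JN| = |N − J| = 22.159.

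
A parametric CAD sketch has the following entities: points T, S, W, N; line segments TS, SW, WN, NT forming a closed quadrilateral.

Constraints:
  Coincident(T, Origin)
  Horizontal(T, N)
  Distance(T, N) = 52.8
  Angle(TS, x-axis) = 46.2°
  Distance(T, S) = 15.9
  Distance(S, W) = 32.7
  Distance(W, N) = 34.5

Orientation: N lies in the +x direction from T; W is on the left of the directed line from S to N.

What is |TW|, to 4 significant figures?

48.44

Checks: |SW| = 32.70 ✓; |WN| = 34.50 ✓.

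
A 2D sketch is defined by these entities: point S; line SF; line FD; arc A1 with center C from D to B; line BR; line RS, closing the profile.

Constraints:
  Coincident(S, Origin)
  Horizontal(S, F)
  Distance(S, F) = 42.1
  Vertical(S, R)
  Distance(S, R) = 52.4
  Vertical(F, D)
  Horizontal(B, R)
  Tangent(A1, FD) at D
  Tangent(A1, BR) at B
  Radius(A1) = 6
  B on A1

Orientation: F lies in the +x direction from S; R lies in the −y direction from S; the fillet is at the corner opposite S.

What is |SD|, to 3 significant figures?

62.7

The virtual corner opposite S is at (42.1, -52.4). A1 meets FD tangentially, so CD is at right angles to FD and since A1 is tangent to BR there, CB ⟂ BR, with radius 6.0, so the center C sits 6.0 in from both sides at C = (36.1, -46.4). That places the tangent points at D = (42.1, -46.4) on FD and B = (36.1, -52.4) on BR. Then |SD| = |D − S| = 62.7.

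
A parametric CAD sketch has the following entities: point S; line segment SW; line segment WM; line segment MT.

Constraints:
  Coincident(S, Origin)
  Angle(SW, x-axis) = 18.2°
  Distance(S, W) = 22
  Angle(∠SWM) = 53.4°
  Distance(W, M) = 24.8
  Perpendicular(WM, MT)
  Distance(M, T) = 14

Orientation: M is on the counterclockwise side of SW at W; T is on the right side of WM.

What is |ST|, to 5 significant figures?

33.749

S is at the origin; SW runs at 18.2° with length 22.0, so W = 22.0·(cos 18.2°, sin 18.2°) = (20.899, 6.8714). ∠SWM = 53.4°, so WM runs at 18.2° + (180° − 53.4°) = 144.80° from the x-axis; with |WM| = 24.8, M = W + 24.8·(cos 144.80°, sin 144.80°) = (0.63419, 21.167). WM ⟂ MT; with |MT| = 14.0 on the right of WM, T = M + 14.0·(0.57643, 0.81714) = (8.7042, 32.607). Then |ST| = |T − S| = 33.749.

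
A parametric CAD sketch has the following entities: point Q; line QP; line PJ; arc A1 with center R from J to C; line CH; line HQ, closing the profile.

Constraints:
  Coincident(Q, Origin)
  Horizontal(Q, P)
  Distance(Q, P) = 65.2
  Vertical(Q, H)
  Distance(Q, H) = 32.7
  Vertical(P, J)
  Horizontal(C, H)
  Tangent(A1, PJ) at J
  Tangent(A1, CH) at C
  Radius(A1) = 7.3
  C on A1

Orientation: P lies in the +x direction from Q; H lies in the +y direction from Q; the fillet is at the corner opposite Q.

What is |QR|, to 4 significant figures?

63.23

Q is at the origin; Q and P share the same y with |QP| = 65.2 and P on the +x side, so P = (65.20, 0.000). QH is vertical with |QH| = 32.7 and H on the +y side, so H = (0.000, 32.70). The virtual corner opposite Q is at (65.20, 32.70). A1 meets PJ tangentially, so RJ is at right angles to PJ and since A1 is tangent to CH there, RC ⟂ CH, with radius 7.3, so the center R sits 7.3 in from both sides at R = (57.90, 25.40). Then |QR| = |R − Q| = 63.23.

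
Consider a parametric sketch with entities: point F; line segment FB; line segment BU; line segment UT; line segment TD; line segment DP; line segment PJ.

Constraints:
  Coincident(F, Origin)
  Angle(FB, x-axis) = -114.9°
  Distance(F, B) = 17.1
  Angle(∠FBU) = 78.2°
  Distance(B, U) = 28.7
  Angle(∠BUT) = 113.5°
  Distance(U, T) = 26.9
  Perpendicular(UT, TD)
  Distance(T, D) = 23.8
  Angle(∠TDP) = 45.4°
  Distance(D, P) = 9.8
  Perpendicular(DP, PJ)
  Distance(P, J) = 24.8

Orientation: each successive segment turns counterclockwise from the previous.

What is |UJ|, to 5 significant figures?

37.343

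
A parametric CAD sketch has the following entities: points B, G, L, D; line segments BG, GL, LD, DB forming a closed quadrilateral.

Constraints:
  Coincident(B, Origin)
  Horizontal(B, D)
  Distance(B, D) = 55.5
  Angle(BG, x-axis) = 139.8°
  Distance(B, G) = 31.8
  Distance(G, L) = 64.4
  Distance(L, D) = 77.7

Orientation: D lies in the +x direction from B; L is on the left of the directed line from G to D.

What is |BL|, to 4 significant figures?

70.97

Checks: |GL| = 64.40 ✓; |LD| = 77.70 ✓.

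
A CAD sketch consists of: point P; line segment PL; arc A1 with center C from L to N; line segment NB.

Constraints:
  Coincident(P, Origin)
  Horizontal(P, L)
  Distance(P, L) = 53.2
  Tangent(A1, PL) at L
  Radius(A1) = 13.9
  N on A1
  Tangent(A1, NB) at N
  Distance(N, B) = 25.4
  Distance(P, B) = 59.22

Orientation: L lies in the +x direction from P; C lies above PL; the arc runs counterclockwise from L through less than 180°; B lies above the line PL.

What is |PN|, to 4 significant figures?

66.84

Checks: |CN| = 13.90 ✓; ∠(CN, NB) = 90.00° ✓; |NB| = 25.40 ✓; |PB| = 59.22 ✓.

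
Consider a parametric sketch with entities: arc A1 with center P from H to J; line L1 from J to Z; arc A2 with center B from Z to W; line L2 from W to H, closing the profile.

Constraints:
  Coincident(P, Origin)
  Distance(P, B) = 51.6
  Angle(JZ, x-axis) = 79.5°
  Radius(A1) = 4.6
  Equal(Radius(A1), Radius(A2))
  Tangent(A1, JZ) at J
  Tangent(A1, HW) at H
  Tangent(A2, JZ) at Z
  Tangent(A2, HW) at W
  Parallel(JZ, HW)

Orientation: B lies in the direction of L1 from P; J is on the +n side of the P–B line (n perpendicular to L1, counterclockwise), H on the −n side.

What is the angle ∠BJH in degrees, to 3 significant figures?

84.9°

The slot axis is L1's direction at 79.5°, so u = (cos 79.5°, sin 79.5°) = (0.182, 0.983) and n = (−sin 79.5°, cos 79.5°) = (-0.983, 0.182). P is at the origin and B lies 51.6 along u from P, so B = 51.6·u = (9.40, 50.7). Tangency of A1 to both parallel lines with radius 4.6 puts J and H at P ± 4.6·n: J = (-4.52, 0.838), H = (4.52, -0.838). Then cos ∠BJH = JB·JH / (|JB||JH|), giving 84.9°.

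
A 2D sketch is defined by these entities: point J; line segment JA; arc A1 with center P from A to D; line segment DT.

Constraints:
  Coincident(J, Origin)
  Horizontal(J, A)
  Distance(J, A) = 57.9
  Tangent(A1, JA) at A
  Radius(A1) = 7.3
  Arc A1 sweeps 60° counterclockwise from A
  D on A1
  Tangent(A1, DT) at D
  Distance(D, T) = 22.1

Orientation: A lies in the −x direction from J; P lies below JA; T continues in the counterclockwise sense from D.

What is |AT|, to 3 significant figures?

28.7

J is at the origin; JA is horizontal with |JA| = 57.9 and A on the −x side, so A = (-57.9, 0.00). Tangency of A1 to JA means the radius PA is perpendicular to JA, so P = A + (0, -7.3) = (-57.9, -7.30). On A1, A sits at bearing 90° from P; a 60° counterclockwise sweep puts D at bearing 150°, so D = P + 7.3·(cos 150°, sin 150°) = (-64.2, -3.65). Tangency of A1 to DT means the radius PD is perpendicular to DT, so DT runs along (−sin 150°, cos 150°); with |DT| = 22.1, T = (-75.3, -22.8). Then |AT| = |T − A| = 28.7.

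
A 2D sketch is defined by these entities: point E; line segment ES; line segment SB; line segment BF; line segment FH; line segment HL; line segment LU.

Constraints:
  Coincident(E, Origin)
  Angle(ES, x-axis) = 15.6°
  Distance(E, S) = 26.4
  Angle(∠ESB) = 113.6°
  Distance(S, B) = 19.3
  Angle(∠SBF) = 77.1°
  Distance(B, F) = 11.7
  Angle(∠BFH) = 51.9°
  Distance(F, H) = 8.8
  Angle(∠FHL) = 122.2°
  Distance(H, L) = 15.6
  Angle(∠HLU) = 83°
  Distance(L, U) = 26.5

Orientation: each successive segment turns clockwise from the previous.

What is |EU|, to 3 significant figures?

55.5

∠FHL = 122.2° gives HL at 20.4° from the x-axis; with |HL| = 15.6, L = (43.6, 1.01). ∠HLU = 83.0° gives LU at -76.6° from the x-axis; with |LU| = 26.5, U = (49.7, -24.8). Then |EU| = |U − E| = 55.5.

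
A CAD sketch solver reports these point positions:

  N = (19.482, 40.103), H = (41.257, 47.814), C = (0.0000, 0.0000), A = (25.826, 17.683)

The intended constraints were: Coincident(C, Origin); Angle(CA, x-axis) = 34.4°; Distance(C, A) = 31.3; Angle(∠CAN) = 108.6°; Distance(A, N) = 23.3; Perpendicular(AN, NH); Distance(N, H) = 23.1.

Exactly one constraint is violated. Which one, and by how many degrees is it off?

Perpendicular(AN, NH) — off by 3.70°.

C = (0.00, 0.00) ✓; CA at 34.40° ✓; |CA| = 31.30 ✓; ∠CAN = 108.6° ✓; |AN| = 23.30 ✓; ∠(AN, NH) = 86.30° ✗; |NH| = 23.10 ✓.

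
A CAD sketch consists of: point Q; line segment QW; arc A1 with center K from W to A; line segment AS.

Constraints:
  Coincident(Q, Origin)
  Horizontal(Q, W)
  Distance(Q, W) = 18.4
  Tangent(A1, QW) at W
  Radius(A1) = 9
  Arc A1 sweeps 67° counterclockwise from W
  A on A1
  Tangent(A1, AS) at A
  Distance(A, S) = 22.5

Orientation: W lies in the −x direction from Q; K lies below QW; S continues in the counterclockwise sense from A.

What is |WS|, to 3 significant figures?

31.3

On A1, W sits at bearing 90° from K; a 67° counterclockwise sweep puts A at bearing 157°, so A = K + 9.0·(cos 157°, sin 157°) = (-26.7, -5.48). The tangent condition forces KA to be normal to AS, so AS runs along (−sin 157°, cos 157°); with |AS| = 22.5, S = (-35.5, -26.2). Then |WS| = |S − W| = 31.3.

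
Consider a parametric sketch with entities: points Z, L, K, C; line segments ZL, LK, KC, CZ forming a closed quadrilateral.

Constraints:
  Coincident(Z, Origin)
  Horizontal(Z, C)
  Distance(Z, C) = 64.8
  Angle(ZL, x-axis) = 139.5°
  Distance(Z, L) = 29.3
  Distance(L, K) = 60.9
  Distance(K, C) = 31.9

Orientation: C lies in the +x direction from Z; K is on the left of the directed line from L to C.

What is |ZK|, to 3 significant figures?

42.7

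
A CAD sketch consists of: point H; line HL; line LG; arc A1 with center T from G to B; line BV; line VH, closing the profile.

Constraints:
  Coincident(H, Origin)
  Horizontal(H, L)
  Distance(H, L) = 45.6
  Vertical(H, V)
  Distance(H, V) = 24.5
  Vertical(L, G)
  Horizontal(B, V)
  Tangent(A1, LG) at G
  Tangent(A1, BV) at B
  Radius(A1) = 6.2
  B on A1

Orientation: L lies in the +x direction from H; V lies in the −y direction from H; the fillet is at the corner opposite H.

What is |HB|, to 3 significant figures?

46.4

H is at the origin; HL is horizontal with |HL| = 45.6 and L on the +x side, so L = (45.6, 0.00). HV is vertical with |HV| = 24.5 and V on the −y side, so V = (0.00, -24.5). The virtual corner opposite H is at (45.6, -24.5). Tangency of A1 to LG means the radius TG is perpendicular to LG and tangency of A1 to BV means the radius TB is perpendicular to BV, with radius 6.2, so the center T sits 6.2 in from both sides at T = (39.4, -18.3). That places the tangent points at G = (45.6, -18.3) on LG and B = (39.4, -24.5) on BV. Then |HB| = |B − H| = 46.4.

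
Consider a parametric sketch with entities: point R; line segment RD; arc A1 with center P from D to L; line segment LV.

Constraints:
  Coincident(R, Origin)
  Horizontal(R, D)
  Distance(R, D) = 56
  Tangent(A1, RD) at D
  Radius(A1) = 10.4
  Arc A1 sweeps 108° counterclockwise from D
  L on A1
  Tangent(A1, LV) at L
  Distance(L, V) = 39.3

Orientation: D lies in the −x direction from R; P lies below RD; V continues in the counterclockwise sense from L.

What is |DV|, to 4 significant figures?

51.04

R is at the origin; R and D share the same y with |RD| = 56.0 and D on the −x side, so D = (-56.00, 0.000). A1 meets RD tangentially, so PD is at right angles to RD, so P = D + (0, -10.4) = (-56.00, -10.40). On A1, D sits at bearing 90° from P; a 108° counterclockwise sweep puts L at bearing 198°, so L = P + 10.4·(cos 198°, sin 198°) = (-65.89, -13.61). The tangent condition forces PL to be normal to LV, so LV runs along (−sin 198°, cos 198°); with |LV| = 39.3, V = (-53.75, -50.99). Then |DV| = |V − D| = 51.04.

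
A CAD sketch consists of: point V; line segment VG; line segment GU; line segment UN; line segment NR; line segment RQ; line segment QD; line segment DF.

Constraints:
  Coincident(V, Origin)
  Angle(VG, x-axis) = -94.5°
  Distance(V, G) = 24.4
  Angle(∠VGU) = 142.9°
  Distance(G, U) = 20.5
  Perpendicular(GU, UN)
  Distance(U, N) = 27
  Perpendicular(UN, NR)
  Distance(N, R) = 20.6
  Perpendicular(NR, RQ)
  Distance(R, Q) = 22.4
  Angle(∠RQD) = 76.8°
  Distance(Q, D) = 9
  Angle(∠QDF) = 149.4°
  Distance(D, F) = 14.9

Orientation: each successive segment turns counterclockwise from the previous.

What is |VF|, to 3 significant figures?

38.9

∠RQD = 76.8° gives QD at -44.2° from the x-axis; with |QD| = 9.0, D = (8.36, -28.0). ∠QDF = 149.4° gives DF at -13.6° from the x-axis; with |DF| = 14.9, F = (22.8, -31.5). Then |VF| = |F − V| = 38.9.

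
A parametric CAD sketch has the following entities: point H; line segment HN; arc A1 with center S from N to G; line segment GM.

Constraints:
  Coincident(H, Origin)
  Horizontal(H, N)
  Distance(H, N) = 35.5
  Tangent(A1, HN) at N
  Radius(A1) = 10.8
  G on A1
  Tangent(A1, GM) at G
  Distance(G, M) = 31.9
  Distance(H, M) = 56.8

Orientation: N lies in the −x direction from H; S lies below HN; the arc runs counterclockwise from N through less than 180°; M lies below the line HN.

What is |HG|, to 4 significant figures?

47.90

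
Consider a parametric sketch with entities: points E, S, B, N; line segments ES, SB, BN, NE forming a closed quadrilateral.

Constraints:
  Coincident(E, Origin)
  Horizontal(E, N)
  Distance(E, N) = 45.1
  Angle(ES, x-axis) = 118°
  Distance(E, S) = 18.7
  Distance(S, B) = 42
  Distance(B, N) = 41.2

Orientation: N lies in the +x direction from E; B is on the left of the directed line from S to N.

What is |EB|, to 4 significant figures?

46.49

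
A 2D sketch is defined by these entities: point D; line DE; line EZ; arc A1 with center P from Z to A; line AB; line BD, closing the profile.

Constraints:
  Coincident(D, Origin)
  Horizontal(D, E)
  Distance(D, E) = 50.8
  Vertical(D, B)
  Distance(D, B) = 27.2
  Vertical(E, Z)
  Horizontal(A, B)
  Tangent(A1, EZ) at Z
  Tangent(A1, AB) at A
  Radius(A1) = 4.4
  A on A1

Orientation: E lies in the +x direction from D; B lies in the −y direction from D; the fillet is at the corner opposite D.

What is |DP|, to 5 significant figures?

51.699

D is at the origin; DE is horizontal with |DE| = 50.8 and E on the +x side, so E = (50.800, 0.0000). DB is vertical with |DB| = 27.2 and B on the −y side, so B = (0.0000, -27.200). The virtual corner opposite D is at (50.800, -27.200). Tangency of A1 to EZ means the radius PZ is perpendicular to EZ and tangency of A1 to AB means the radius PA is perpendicular to AB, with radius 4.4, so the center P sits 4.4 in from both sides at P = (46.400, -22.800). Then |DP| = |P − D| = 51.699.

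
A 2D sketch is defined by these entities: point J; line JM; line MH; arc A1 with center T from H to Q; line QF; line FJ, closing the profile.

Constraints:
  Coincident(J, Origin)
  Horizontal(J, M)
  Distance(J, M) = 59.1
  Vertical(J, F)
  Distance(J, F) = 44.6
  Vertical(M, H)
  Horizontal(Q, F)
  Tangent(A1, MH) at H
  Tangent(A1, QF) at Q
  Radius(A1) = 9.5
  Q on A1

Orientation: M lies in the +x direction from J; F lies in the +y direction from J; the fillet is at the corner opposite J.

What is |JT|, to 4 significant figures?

60.76

JF is vertical with |JF| = 44.6 and F on the +y side, so F = (0.000, 44.60). The virtual corner opposite J is at (59.10, 44.60). Tangency of A1 to MH means the radius TH is perpendicular to MH and the tangent condition forces TQ to be normal to QF, with radius 9.5, so the center T sits 9.5 in from both sides at T = (49.60, 35.10). Then |JT| = |T − J| = 60.76.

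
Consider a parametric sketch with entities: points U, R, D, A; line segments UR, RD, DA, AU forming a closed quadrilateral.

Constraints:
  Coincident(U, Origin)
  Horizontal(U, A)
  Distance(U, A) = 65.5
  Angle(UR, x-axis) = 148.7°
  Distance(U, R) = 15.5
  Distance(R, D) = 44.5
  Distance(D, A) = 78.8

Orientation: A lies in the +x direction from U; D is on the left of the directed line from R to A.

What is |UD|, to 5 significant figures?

49.277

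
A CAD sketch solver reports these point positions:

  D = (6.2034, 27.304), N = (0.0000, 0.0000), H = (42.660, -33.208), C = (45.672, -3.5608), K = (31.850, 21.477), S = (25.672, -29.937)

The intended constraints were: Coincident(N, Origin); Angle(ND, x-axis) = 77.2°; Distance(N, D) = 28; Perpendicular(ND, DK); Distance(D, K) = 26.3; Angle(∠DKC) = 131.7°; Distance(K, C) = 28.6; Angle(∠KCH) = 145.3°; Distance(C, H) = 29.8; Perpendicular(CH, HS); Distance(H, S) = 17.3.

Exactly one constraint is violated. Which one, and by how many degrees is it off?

Perpendicular(CH, HS) — off by 5.10°.

N = (0.00, 0.00) ✓; ND at 77.20° ✓; |ND| = 28.00 ✓; ∠(ND, DK) = 90.00° ✓; |DK| = 26.30 ✓; ∠DKC = 131.7° ✓; |KC| = 28.60 ✓; ∠KCH = 145.3° ✓; |CH| = 29.80 ✓; ∠(CH, HS) = 95.10° ✗; |HS| = 17.30 ✓.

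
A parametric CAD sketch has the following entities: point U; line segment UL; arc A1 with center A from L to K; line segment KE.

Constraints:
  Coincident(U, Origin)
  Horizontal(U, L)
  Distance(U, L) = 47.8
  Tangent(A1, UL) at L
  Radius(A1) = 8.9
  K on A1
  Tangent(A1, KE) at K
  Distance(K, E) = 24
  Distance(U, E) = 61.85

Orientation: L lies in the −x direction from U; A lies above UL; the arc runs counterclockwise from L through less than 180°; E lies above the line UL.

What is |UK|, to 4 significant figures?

42.11

U is at the origin; UL is horizontal with |UL| = 47.8 and L on the −x side, so L = (-47.80, 0.000). Tangency of A1 to UL means the radius AL is perpendicular to UL, so A = L + (0, 8.9) = (-47.80, 8.900). Since AK ⟂ KE (tangency), |AE| = √(8.9² + 24.0²) = 25.60 regardless of where K sits on A1. So E lies on both circle(U, 61.85) and circle(A, 25.60); the above-UL intersection is E = (-51.52, 34.23). K is the foot of the tangent from E: K = (-39.99, 13.17).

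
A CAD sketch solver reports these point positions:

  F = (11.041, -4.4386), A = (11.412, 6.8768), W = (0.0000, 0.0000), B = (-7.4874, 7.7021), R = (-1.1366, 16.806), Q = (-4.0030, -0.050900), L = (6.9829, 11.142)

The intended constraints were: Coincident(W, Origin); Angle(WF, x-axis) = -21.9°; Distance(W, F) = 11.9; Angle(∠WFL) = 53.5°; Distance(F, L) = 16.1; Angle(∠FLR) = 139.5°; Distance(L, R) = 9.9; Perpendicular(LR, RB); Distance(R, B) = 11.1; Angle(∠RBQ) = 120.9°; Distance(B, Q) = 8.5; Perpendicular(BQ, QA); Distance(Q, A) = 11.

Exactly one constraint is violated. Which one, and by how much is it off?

Distance(Q, A) = 11 — off by 5.90.

W = (0.00, 0.00) ✓; WF at -21.90° ✓; |WF| = 11.90 ✓; ∠WFL = 53.50° ✓; |FL| = 16.10 ✓; ∠FLR = 139.5° ✓; |LR| = 9.900 ✓; ∠(LR, RB) = 90.00° ✓; |RB| = 11.10 ✓; ∠RBQ = 120.9° ✓; |BQ| = 8.500 ✓; ∠(BQ, QA) = 90.00° ✓; |QA| = 16.90 ✗.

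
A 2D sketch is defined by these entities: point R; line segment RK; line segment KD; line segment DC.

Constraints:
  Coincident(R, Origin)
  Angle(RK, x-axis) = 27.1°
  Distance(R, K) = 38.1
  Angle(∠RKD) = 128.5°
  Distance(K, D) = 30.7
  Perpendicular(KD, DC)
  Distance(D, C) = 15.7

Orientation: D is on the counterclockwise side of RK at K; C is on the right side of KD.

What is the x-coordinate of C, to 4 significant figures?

55.38

R is at the origin; RK runs at 27.1° with length 38.1, so K = 38.1·(cos 27.1°, sin 27.1°) = (33.92, 17.36). ∠RKD = 128.5°, so KD runs at 27.1° + (180° − 128.5°) = 78.60° from the x-axis; with |KD| = 30.7, D = K + 30.7·(cos 78.60°, sin 78.60°) = (39.99, 47.45). KD ⟂ DC; with |DC| = 15.7 on the right of KD, C = D + 15.7·(0.9803, -0.1977) = (55.38, 44.35). So C.x = 55.38.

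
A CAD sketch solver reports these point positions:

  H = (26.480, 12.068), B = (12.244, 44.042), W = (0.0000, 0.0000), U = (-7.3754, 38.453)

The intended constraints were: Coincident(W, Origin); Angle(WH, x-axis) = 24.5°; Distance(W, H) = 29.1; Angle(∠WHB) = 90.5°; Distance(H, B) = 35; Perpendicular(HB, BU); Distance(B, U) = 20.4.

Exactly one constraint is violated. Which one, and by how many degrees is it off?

Perpendicular(HB, BU) — off by 8.10°.

W = (0.00, 0.00) ✓; WH at 24.50° ✓; |WH| = 29.10 ✓; ∠WHB = 90.50° ✓; |HB| = 35.00 ✓; ∠(HB, BU) = 81.90° ✗; |BU| = 20.40 ✓.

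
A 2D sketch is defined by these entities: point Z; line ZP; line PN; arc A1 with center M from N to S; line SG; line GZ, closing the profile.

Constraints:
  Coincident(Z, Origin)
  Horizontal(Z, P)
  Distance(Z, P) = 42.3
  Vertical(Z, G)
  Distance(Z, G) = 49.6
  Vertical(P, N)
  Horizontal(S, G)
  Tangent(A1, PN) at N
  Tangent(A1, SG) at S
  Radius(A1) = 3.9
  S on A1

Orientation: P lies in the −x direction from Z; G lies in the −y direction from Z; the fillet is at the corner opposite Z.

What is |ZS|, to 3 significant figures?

62.7

Z is at the origin; ZP is horizontal with |ZP| = 42.3 and P on the −x side, so P = (-42.3, 0.00). ZG is vertical with |ZG| = 49.6 and G on the −y side, so G = (0.00, -49.6). The virtual corner opposite Z is at (-42.3, -49.6). Since A1 is tangent to PN there, MN ⟂ PN and the tangent condition forces MS to be normal to SG, with radius 3.9, so the center M sits 3.9 in from both sides at M = (-38.4, -45.7). That places the tangent points at N = (-42.3, -45.7) on PN and S = (-38.4, -49.6) on SG. Then |ZS| = |S − Z| = 62.7.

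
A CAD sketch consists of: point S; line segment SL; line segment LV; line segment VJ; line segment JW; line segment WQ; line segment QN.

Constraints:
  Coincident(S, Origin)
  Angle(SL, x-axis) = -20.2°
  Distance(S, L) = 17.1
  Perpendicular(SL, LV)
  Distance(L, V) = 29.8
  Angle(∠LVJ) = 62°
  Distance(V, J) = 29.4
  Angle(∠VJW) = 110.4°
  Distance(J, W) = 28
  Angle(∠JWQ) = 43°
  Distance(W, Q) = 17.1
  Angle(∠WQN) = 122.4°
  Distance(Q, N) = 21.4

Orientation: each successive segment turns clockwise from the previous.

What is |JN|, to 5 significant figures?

8.1538

∠JWQ = 43.0° gives WQ at -74.800° from the x-axis; with |WQ| = 17.1, Q = (3.7046, -3.6882). ∠WQN = 122.4° gives QN at -132.40° from the x-axis; with |QN| = 21.4, N = (-10.726, -19.491). Then |JN| = |N − J| = 8.1538.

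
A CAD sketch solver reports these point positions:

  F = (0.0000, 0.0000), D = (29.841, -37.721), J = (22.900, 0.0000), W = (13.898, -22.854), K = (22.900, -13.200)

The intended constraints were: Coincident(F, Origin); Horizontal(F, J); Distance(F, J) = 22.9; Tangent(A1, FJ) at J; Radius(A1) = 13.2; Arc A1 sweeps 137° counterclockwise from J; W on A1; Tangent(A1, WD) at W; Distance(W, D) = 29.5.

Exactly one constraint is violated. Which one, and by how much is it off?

Distance(W, D) = 29.5 — off by 7.70.

F = (0.00, 0.00) ✓; F.y = 0.00, J.y = 0.00 ✓; |FJ| = 22.90 ✓; ∠(KJ, JF) = 90.00° ✓; |KJ| = 13.20 ✓; bearing(K→W) − bearing(K→J) = 137.0° ✓; |KW| = 13.20 ✓; ∠(KW, WD) = 90.00° ✓; |WD| = 21.80 ✗.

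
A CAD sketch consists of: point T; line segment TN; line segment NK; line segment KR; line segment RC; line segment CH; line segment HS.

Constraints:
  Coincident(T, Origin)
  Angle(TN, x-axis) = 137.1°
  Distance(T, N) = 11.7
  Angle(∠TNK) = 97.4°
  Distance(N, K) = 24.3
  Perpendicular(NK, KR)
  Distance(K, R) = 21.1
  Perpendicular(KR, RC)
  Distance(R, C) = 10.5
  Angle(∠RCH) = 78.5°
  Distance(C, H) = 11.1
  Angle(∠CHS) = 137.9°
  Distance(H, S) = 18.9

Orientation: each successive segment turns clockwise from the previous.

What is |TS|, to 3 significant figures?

35.1

T is at the origin; TN runs at 137.1° with length 11.7, so N = (-8.57, 7.96). ∠TNK = 97.4° gives NK at 54.5° from the x-axis; with |NK| = 24.3, K = (5.54, 27.7). NK ⟂ KR, so KR runs at -35.5°; with |KR| = 21.1, R = (22.7, 15.5). KR is perpendicular to RC, so RC runs at -126°; with |RC| = 10.5, C = (16.6, 6.95). ∠RCH = 78.5° gives CH at 133° from the x-axis; with |CH| = 11.1, H = (9.05, 15.1). ∠CHS = 137.9° gives HS at 90.9° from the x-axis; with |HS| = 18.9, S = (8.75, 34.0). Then |TS| = |S − T| = 35.1.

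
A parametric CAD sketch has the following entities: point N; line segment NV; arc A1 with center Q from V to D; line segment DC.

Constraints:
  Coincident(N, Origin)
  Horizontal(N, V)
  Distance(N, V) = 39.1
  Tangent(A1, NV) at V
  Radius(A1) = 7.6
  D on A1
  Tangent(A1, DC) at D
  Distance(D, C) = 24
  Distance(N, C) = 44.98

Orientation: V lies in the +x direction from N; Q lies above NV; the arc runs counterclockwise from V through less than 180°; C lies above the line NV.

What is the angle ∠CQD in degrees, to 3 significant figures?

72.4°

Checks: N = (0.00, 0.00) ✓; |NV| = 39.10 ✓; |QD| = 7.600 ✓; ∠(QD, DC) = 90.00° ✓; |DC| = 24.00 ✓; |NC| = 44.98 ✓.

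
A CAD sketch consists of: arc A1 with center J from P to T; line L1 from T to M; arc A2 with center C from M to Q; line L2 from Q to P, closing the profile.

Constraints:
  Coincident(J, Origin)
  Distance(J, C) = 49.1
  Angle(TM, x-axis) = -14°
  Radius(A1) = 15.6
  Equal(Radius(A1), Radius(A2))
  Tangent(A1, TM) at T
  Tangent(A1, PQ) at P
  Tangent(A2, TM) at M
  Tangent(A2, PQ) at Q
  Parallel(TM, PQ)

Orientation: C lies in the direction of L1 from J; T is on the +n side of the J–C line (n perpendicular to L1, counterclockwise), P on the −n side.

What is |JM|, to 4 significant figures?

51.52

Tangency of A1 to both parallel lines with radius 15.6 puts T and P at J ± 15.6·n: T = (3.774, 15.14), P = (-3.774, -15.14). Equal radii place M and Q the same way about C: M = C + 15.6·n = (51.42, 3.258), Q = C − 15.6·n = (43.87, -27.01). Then |JM| = |M − J| = 51.52.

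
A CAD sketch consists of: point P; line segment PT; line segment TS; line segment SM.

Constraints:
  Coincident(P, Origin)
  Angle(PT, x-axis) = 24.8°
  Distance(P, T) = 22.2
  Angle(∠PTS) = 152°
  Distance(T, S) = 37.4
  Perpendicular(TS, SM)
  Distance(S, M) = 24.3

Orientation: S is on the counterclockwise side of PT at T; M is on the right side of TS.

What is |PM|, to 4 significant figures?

66.74

P is at the origin; PT runs at 24.8° with length 22.2, so T = 22.2·(cos 24.8°, sin 24.8°) = (20.15, 9.312). ∠PTS = 152.0°, so TS runs at 24.8° + (180° − 152.0°) = 52.80° from the x-axis; with |TS| = 37.4, S = T + 37.4·(cos 52.80°, sin 52.80°) = (42.76, 39.10). The perpendicularity gives SM at right angles to TS; with |SM| = 24.3 on the right of TS, M = S + 24.3·(0.7965, -0.6046) = (62.12, 24.41). Then |PM| = |M − P| = 66.74.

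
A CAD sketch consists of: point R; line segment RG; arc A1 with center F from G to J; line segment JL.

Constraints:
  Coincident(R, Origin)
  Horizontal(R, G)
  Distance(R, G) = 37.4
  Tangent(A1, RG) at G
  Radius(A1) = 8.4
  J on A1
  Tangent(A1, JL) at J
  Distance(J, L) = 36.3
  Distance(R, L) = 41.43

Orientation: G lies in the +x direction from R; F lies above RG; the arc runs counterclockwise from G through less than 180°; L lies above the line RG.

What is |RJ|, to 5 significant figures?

45.355

R is at the origin; R and G share the same y with |RG| = 37.4 and G on the +x side, so G = (37.400, 0.0000). Tangency of A1 to RG means the radius FG is perpendicular to RG, so F = G + (0, 8.4) = (37.400, 8.4000). Since FJ ⟂ JL (tangency), |FL| = √(8.4² + 36.3²) = 37.259 regardless of where J sits on A1. So L lies on both circle(R, 41.43) and circle(F, 37.259); the above-RG intersection is L = (15.392, 38.465). J is the foot of the tangent from L: J = (42.885, 14.762).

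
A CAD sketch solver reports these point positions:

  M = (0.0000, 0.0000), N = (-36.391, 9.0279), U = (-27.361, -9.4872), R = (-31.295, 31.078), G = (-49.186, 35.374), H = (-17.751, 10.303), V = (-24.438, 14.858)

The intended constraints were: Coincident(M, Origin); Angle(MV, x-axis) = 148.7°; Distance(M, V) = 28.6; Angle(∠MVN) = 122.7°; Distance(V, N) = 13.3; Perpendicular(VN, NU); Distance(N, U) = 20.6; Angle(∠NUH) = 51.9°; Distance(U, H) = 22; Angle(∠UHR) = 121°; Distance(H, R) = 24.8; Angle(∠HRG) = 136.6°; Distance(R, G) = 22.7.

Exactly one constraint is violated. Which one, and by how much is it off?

Distance(R, G) = 22.7 — off by 4.30.

M = (0.00, 0.00) ✓; MV at 148.7° ✓; |MV| = 28.60 ✓; ∠MVN = 122.7° ✓; |VN| = 13.30 ✓; ∠(VN, NU) = 90.00° ✓; |NU| = 20.60 ✓; ∠NUH = 51.90° ✓; |UH| = 22.00 ✓; ∠UHR = 121.0° ✓; |HR| = 24.80 ✓; ∠HRG = 136.6° ✓; |RG| = 18.40 ✗.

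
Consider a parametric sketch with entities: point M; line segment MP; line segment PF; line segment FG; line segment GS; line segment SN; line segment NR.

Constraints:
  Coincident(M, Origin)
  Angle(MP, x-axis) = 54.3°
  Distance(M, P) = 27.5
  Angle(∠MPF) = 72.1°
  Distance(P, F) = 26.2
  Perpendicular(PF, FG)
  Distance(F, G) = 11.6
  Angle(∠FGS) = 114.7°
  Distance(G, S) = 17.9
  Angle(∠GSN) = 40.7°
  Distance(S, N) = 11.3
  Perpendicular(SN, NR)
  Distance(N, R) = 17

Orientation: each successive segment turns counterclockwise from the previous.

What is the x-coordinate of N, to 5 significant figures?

-0.58517

M is at the origin; MP runs at 54.3° with length 27.5, so P = (16.047, 22.332). ∠MPF = 72.1° gives PF at 162.20° from the x-axis; with |PF| = 26.2, F = (-8.8984, 30.342). PF ⟂ FG, so FG runs at -107.80°; with |FG| = 11.6, G = (-12.444, 19.297). ∠FGS = 114.7° gives GS at -42.500° from the x-axis; with |GS| = 17.9, S = (0.75279, 7.2037). ∠GSN = 40.7° gives SN at 96.800° from the x-axis; with |SN| = 11.3, N = (-0.58517, 18.424). So N.x = -0.58517.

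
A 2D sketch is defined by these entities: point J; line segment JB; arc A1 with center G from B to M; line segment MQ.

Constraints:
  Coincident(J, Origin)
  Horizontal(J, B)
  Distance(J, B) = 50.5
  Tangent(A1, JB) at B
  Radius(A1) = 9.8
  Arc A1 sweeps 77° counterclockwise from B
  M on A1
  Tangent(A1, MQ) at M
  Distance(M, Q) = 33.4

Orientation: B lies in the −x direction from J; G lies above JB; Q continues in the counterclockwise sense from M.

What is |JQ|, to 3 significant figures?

52.2

J is at the origin; JB is horizontal with |JB| = 50.5 and B on the −x side, so B = (-50.5, 0.00). Since A1 is tangent to JB there, GB ⟂ JB, so G = B + (0, 9.8) = (-50.5, 9.80). On A1, B sits at bearing -90° from G; a 77° counterclockwise sweep puts M at bearing -13°, so M = G + 9.8·(cos -13°, sin -13°) = (-41.0, 7.60). The tangent condition forces GM to be normal to MQ, so MQ runs along (−sin -13°, cos -13°); with |MQ| = 33.4, Q = (-33.4, 40.1). Then |JQ| = |Q − J| = 52.2.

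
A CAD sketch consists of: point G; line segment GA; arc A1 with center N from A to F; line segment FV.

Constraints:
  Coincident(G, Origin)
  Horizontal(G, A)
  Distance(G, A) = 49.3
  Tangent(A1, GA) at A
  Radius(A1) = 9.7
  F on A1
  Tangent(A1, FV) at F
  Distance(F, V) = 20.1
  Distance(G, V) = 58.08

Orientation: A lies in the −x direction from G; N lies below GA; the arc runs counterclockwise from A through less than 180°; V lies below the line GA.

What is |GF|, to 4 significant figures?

59.60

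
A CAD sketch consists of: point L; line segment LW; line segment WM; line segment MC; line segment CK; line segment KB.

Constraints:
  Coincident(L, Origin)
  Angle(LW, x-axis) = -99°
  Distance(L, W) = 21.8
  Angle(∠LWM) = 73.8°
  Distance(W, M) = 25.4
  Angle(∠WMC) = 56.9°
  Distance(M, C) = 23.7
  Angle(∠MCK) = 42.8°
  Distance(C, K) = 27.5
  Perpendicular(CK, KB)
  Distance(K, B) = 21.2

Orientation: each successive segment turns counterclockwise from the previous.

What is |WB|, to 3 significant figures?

30.7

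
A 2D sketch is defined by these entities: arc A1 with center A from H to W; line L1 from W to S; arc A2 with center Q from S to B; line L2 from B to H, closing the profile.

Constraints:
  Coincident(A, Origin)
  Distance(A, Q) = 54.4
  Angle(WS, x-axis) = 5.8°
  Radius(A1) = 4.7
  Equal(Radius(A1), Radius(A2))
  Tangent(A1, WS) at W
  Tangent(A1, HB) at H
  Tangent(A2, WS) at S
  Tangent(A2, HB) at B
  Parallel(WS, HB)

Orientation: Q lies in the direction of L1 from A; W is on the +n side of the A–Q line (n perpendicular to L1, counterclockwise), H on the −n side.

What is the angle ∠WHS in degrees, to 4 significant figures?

80.20°

The slot axis is L1's direction at 5.8°, so u = (cos 5.8°, sin 5.8°) = (0.9949, 0.1011) and n = (−sin 5.8°, cos 5.8°) = (-0.1011, 0.9949). A is at the origin and Q lies 54.4 along u from A, so Q = 54.4·u = (54.12, 5.497). Tangency of A1 to both parallel lines with radius 4.7 puts W and H at A ± 4.7·n: W = (-0.4750, 4.676), H = (0.4750, -4.676). Equal radii place S and B the same way about Q: S = Q + 4.7·n = (53.65, 10.17), B = Q − 4.7·n = (54.60, 0.8215). Then cos ∠WHS = HW·HS / (|HW||HS|), giving 80.20°.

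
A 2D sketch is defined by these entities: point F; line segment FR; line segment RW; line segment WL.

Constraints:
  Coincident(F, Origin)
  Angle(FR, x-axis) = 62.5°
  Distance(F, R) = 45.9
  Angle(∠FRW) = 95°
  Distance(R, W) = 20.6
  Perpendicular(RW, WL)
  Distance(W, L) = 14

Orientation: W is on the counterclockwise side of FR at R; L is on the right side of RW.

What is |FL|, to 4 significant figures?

64.59

F is at the origin; FR runs at 62.5° with length 45.9, so R = 45.9·(cos 62.5°, sin 62.5°) = (21.19, 40.71). ∠FRW = 95.0°, so RW runs at 62.5° + (180° − 95.0°) = 147.5° from the x-axis; with |RW| = 20.6, W = R + 20.6·(cos 147.5°, sin 147.5°) = (3.820, 51.78). RW is perpendicular to WL; with |WL| = 14.0 on the right of RW, L = W + 14.0·(0.5373, 0.8434) = (11.34, 63.59). Then |FL| = |L − F| = 64.59.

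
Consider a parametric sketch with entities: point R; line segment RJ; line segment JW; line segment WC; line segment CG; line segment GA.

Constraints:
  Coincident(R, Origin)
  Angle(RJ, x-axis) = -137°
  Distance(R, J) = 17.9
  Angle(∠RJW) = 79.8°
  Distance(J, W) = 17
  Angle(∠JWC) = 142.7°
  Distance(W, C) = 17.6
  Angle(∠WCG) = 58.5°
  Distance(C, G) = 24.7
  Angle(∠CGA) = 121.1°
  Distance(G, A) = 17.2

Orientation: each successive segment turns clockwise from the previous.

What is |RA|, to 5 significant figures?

12.266

∠WCG = 58.5° gives CG at -36.000° from the x-axis; with |CG| = 24.7, G = (-0.93667, 5.1093). ∠CGA = 121.1° gives GA at -94.900° from the x-axis; with |GA| = 17.2, A = (-2.4058, -12.028). Then |RA| = |A − R| = 12.266.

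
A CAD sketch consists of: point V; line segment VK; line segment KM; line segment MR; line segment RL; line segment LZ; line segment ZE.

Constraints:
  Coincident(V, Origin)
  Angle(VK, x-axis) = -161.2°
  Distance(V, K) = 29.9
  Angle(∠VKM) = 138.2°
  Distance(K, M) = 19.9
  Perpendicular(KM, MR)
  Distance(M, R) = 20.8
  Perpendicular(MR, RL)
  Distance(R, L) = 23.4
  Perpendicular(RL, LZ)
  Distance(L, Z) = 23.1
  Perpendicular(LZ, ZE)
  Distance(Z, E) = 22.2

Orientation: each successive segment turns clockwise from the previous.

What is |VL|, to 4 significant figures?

18.81

V is at the origin; VK runs at -161.2° with length 29.9, so K = (-28.30, -9.636). ∠VKM = 138.2° gives KM at 157.0° from the x-axis; with |KM| = 19.9, M = (-46.62, -1.860). The perpendicularity gives MR at right angles to KM, so MR runs at 67.00°; with |MR| = 20.8, R = (-38.50, 17.29). MR is perpendicular to RL, so RL runs at -23.00°; with |RL| = 23.4, L = (-16.96, 8.143). Then |VL| = |L − V| = 18.81.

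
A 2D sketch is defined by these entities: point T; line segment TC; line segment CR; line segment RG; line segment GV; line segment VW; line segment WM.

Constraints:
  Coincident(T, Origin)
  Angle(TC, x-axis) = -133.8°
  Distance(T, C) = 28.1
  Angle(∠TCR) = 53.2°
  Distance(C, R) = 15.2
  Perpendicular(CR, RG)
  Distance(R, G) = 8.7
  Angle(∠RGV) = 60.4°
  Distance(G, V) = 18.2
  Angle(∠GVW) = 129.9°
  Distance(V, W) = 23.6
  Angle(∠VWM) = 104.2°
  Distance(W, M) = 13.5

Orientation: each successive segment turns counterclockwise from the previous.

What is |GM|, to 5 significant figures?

38.596

∠GVW = 129.9° gives VW at -107.30° from the x-axis; with |VW| = 23.6, W = (-27.123, -43.025). ∠VWM = 104.2° gives WM at -31.500° from the x-axis; with |WM| = 13.5, M = (-15.612, -50.079). Then |GM| = |M − G| = 38.596.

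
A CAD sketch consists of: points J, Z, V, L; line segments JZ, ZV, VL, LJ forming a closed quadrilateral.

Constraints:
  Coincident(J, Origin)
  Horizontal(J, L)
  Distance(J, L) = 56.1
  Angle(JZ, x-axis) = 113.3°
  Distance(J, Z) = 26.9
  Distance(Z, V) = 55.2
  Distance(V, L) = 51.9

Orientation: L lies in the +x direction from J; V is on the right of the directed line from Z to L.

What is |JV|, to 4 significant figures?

28.30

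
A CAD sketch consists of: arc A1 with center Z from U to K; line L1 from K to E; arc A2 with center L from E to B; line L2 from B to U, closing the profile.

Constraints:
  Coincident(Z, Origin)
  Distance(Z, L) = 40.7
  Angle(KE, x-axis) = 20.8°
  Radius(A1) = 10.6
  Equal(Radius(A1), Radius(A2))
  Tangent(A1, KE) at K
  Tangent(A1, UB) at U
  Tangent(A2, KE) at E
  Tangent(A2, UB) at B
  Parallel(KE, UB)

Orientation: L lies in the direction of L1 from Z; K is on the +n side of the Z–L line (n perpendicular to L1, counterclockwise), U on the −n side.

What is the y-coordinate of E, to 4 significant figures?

24.36

Tangency of A1 to both parallel lines with radius 10.6 puts K and U at Z ± 10.6·n: K = (-3.764, 9.909), U = (3.764, -9.909). Equal radii place E and B the same way about L: E = L + 10.6·n = (34.28, 24.36), B = L − 10.6·n = (41.81, 4.544). So E.y = 24.36.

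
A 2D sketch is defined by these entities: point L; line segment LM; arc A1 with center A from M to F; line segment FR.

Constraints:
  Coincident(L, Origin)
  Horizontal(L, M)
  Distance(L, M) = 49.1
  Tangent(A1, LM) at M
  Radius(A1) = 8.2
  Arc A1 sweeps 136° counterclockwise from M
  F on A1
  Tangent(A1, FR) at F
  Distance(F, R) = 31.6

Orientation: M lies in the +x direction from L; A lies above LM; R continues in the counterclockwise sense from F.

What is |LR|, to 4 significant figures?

48.25

L is at the origin; LM is horizontal with |LM| = 49.1 and M on the +x side, so M = (49.10, 0.000). Since A1 is tangent to LM there, AM ⟂ LM, so A = M + (0, 8.2) = (49.10, 8.200). On A1, M sits at bearing -90° from A; a 136° counterclockwise sweep puts F at bearing 46°, so F = A + 8.2·(cos 46°, sin 46°) = (54.80, 14.10). Since A1 is tangent to FR there, AF ⟂ FR, so FR runs along (−sin 46°, cos 46°); with |FR| = 31.6, R = (32.07, 36.05). Then |LR| = |R − L| = 48.25.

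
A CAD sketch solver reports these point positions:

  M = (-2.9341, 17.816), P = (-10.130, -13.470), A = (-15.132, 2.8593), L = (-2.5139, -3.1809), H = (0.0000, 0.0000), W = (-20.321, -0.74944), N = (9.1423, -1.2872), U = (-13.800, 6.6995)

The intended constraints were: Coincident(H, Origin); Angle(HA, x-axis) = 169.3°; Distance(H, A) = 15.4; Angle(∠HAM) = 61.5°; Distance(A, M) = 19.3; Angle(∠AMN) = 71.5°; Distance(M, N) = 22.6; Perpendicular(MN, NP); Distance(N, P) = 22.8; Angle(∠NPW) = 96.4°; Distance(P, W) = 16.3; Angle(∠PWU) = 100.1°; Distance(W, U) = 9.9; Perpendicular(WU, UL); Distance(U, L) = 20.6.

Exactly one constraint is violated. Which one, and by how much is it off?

Distance(U, L) = 20.6 — off by 5.60.

H = (0.00, 0.00) ✓; HA at 169.3° ✓; |HA| = 15.40 ✓; ∠HAM = 61.50° ✓; |AM| = 19.30 ✓; ∠AMN = 71.50° ✓; |MN| = 22.60 ✓; ∠(MN, NP) = 90.00° ✓; |NP| = 22.80 ✓; ∠NPW = 96.40° ✓; |PW| = 16.30 ✓; ∠PWU = 100.1° ✓; |WU| = 9.900 ✓; ∠(WU, UL) = 90.00° ✓; |UL| = 15.00 ✗.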